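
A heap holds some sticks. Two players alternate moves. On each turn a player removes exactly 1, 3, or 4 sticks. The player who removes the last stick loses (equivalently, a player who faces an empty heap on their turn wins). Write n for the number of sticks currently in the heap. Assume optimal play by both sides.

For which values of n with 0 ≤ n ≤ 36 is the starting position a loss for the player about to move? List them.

Use the standard recursion: the mover wins at a terminal position; elsewhere, the mover wins exactly when some move hands the opponent an L position.
n=0: no move; the opponent has just taken the last stick and therefore loses → W
n=1: →0(W) only, which is W, so L
n=2: →1(L), so W
n=3: →2(W), 0(W) — all W, so L
n=4: →3(L), so W
n=5: →1(L), so W
n=6: →3(L), so W
n=7: →3(L), so W
n=8: →7(W), 5(W), 4(W) — all W, so L
n=9: →8(L), so W
n=10: →9(W), 7(W), 6(W) — all W, so L
n=11: →10(L), so W
n=12: →8(L), so W
n=13: →10(L), so W
n=14: →10(L), so W
n=15: →14(W), 12(W), 11(W) — all W, so L
n=16: →15(L), so W
n=17: →16(W), 14(W), 13(W) — all W, so L
n=18: →17(L), so W
n=19: →15(L), so W
n=20: →17(L), so W
n=21: →17(L), so W
n=22: →21(W), 19(W), 18(W) — all W, so L
n=23: →22(L), so W
n=24: →23(W), 21(W), 20(W) — all W, so L
n=25: →24(L), so W
n=26: →22(L), so W
n=27: →24(L), so W
n=28: →24(L), so W
n=29: →28(W), 26(W), 25(W) — all W, so L
n=30: →29(L), so W
n=31: →30(W), 28(W), 27(W) — all W, so L
n=32: →31(L), so W
n=33: →29(L), so W
n=34: →31(L), so W
n=35: →31(L), so W
n=36: →35(W), 33(W), 32(W) — all W, so L
The losing starting values of n are exactly the entries labelled L in this table (11 of them).

1, 3, 8, 10, 15, 17, 22, 24, 29, 31, 36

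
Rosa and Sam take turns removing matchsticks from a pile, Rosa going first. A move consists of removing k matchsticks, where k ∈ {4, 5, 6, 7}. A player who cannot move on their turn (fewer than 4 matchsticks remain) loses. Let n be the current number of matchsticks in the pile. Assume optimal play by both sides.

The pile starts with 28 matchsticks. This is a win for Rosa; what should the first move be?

Positions with no move are L. A position that does have a move is losing for the player to move precisely when every available move leads to a winning position for the opponent. Fill in the labels:
n=0: no move → L
n=1: no move → L
n=2: no move → L
n=3: no move → L
n=4: →0(L), so W
n=5: →1(L), so W
n=6: →2(L), so W
n=7: →3(L), so W
n=8: →3(L), so W
n=9: →3(L), so W
n=10: →3(L), so W
n=11: →7(W), 6(W), 5(W), 4(W) — all W, so L
n=12: →8(W), 7(W), 6(W), 5(W) — all W, so L
n=13: →9(W), 8(W), 7(W), 6(W) — all W, so L
n=14: →10(W), 9(W), 8(W), 7(W) — all W, so L
n=15: →11(L), so W
n=16: →12(L), so W
n=17: →13(L), so W
n=18: →14(L), so W
n=19: →14(L), so W
n=20: →14(L), so W
n=21: →14(L), so W
n=22: →18(W), 17(W), 16(W), 15(W) — all W, so L
n=23: →19(W), 18(W), 17(W), 16(W) — all W, so L
n=24: →20(W), 19(W), 18(W), 17(W) — all W, so L
n=25: →21(W), 20(W), 19(W), 18(W) — all W, so L
n=26: →22(L), so W
n=27: →23(L), so W
n=28: →24(L), so W
From 28, the L positions reachable in one move are: 24, 23, 22. Any move reaching one of these is winning.

Remove 4, leaving 24.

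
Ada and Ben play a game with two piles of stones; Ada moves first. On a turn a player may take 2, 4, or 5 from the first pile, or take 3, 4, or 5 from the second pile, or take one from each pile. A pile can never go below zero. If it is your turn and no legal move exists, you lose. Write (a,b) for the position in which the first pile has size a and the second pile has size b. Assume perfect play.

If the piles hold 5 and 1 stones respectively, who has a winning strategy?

Build the W/L table. Terminal = L. A non-terminal position is W if it has a move to some L; otherwise it is L.
No move ever increases a pile, so every position that can arise here has a ≤ 5 and b ≤ 1; it is enough to label the cells with 0 ≤ a ≤ 5 and 0 ≤ b ≤ 1.
Every move lowers a or b (never raises either), so fill the grid row by row in increasing a, and left to right within a row: each cell's successors are then already labelled.
      b=0  b=1
a=0:    L    L
a=1:    L    W
a=2:    W    W
a=3:    W    L
a=4:    W    W
a=5:    W    W
Cells with no legal move (terminal, hence L): (0,0), (0,1), (1,0).
The remaining L cells, each justified by listing all of its moves:
(3,1): only reaches (1,1)(W), (2,0)(W), all W → L
Every other cell has at least one move into one of the L cells above, so it is W.
From (5,1) Ada can move to (3,1), reaching an L position.

Ada wins.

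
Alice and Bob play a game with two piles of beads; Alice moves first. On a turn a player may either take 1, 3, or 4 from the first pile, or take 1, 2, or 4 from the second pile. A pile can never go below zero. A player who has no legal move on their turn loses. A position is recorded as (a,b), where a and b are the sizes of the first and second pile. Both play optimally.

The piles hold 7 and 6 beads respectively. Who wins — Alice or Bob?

Bob wins.

Use the standard recursion: the mover loses at a terminal position; elsewhere, the mover wins exactly when some move hands the opponent an L position.
No move ever increases a pile, so every position that can arise here has a ≤ 7 and b ≤ 6; it is enough to label the cells with 0 ≤ a ≤ 7 and 0 ≤ b ≤ 6.
Every move lowers a or b (never raises either), so fill the grid row by row in increasing a, and left to right within a row: each cell's successors are then already labelled.
      b=0  b=1  b=2  b=3  b=4  b=5  b=6
a=0:    L    W    W    L    W    W    L
a=1:    W    L    W    W    L    W    W
a=2:    L    W    W    L    W    W    L
a=3:    W    L    W    W    L    W    W
a=4:    W    W    L    W    W    L    W
a=5:    W    W    W    W    W    W    W
a=6:    W    W    L    W    W    L    W
a=7:    L    W    W    L    W    W    L
Cells with no legal move (terminal, hence L): (0,0).
The remaining L cells, each justified by listing all of its moves:
(0,3): only reaches (0,2)(W), (0,1)(W), all W → L
(0,6): only reaches (0,5)(W), (0,4)(W), (0,2)(W), all W → L
(1,1): only reaches (0,1)(W), (1,0)(W), all W → L
(1,4): only reaches (0,4)(W), (1,3)(W), (1,2)(W), (1,0)(W), all W → L
(2,0): only reaches (1,0)(W), which is W → L
(2,3): only reaches (1,3)(W), (2,2)(W), (2,1)(W), all W → L
(2,6): only reaches (1,6)(W), (2,5)(W), (2,4)(W), (2,2)(W), all W → L
(3,1): only reaches (2,1)(W), (0,1)(W), (3,0)(W), all W → L
(3,4): only reaches (2,4)(W), (0,4)(W), (3,3)(W), (3,2)(W), (3,0)(W), all W → L
(4,2): only reaches (3,2)(W), (1,2)(W), (0,2)(W), (4,1)(W), (4,0)(W), all W → L
(4,5): only reaches (3,5)(W), (1,5)(W), (0,5)(W), (4,4)(W), (4,3)(W), (4,1)(W), all W → L
(6,2): only reaches (5,2)(W), (3,2)(W), (2,2)(W), (6,1)(W), (6,0)(W), all W → L
(6,5): only reaches (5,5)(W), (3,5)(W), (2,5)(W), (6,4)(W), (6,3)(W), (6,1)(W), all W → L
(7,0): only reaches (6,0)(W), (4,0)(W), (3,0)(W), all W → L
(7,3): only reaches (6,3)(W), (4,3)(W), (3,3)(W), (7,2)(W), (7,1)(W), all W → L
(7,6): only reaches (6,6)(W), (4,6)(W), (3,6)(W), (7,5)(W), (7,4)(W), (7,2)(W), all W → L
Every other cell has at least one move into one of the L cells above, so it is W.
Every move from (7,6) reaches a W position, so the mover loses.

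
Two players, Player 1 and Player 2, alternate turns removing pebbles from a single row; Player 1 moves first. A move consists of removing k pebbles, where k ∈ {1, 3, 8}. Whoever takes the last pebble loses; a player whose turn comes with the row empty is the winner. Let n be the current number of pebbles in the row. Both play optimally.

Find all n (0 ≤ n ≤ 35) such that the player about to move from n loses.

1, 3, 5, 7, 12, 14, 16, 18, 23, 25, 27, 29, 34

Label each position W (a win for the player to move) or L (a loss). A position with no legal move is W; any other position is W exactly when some move reaches an L, and L when every move reaches a W.
n=0: no move; the opponent has just taken the last pebble and therefore loses → W
n=1: the only move is to 0(W), a W ⇒ L
n=2: can move to 1, which is L ⇒ W
n=3: moves to 2(W), 0(W); every one is W ⇒ L
n=4: can move to 3, which is L ⇒ W
n=5: moves to 4(W), 2(W); every one is W ⇒ L
n=6: can move to 5, which is L ⇒ W
n=7: moves to 6(W), 4(W); every one is W ⇒ L
n=8: can move to 7, which is L ⇒ W
n=9: can move to 1, which is L ⇒ W
n=10: can move to 7, which is L ⇒ W
n=11: can move to 3, which is L ⇒ W
n=12: moves to 11(W), 9(W), 4(W); every one is W ⇒ L
n=13: can move to 12, which is L ⇒ W
n=14: moves to 13(W), 11(W), 6(W); every one is W ⇒ L
n=15: can move to 14, which is L ⇒ W
n=16: moves to 15(W), 13(W), 8(W); every one is W ⇒ L
n=17: can move to 16, which is L ⇒ W
n=18: moves to 17(W), 15(W), 10(W); every one is W ⇒ L
n=19: can move to 18, which is L ⇒ W
n=20: can move to 12, which is L ⇒ W
n=21: can move to 18, which is L ⇒ W
n=22: can move to 14, which is L ⇒ W
n=23: moves to 22(W), 20(W), 15(W); every one is W ⇒ L
n=24: can move to 23, which is L ⇒ W
n=25: moves to 24(W), 22(W), 17(W); every one is W ⇒ L
n=26: can move to 25, which is L ⇒ W
n=27: moves to 26(W), 24(W), 19(W); every one is W ⇒ L
n=28: can move to 27, which is L ⇒ W
n=29: moves to 28(W), 26(W), 21(W); every one is W ⇒ L
n=30: can move to 29, which is L ⇒ W
n=31: can move to 23, which is L ⇒ W
n=32: can move to 29, which is L ⇒ W
n=33: can move to 25, which is L ⇒ W
n=34: moves to 33(W), 31(W), 26(W); every one is W ⇒ L
n=35: can move to 34, which is L ⇒ W
The losing starting values of n are exactly the entries labelled L in this table (13 of them).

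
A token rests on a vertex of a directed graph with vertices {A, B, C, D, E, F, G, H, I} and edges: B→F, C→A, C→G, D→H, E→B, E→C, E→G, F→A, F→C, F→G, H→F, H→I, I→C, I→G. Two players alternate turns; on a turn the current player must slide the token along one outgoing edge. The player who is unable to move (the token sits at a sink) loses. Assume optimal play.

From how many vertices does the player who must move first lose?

Use the standard recursion: the mover loses at a terminal position; elsewhere, the mover wins exactly when some move hands the opponent an L position.
Every edge goes from a vertex to one that appears earlier in the order A, G, C, F, B, E, I, H, D, so processing vertices in that order labels each vertex after all of its successors.
A: no outgoing edge → L
G: no outgoing edge → L
C: can move to G, which is L ⇒ W
F: can move to G, which is L ⇒ W
B: the only move is to F(W), a W ⇒ L
E: can move to B, which is L ⇒ W
I: can move to G, which is L ⇒ W
H: moves to I(W), F(W); every one is W ⇒ L
D: can move to H, which is L ⇒ W
The L vertices are A, B, G, H; that is 4 in all.

4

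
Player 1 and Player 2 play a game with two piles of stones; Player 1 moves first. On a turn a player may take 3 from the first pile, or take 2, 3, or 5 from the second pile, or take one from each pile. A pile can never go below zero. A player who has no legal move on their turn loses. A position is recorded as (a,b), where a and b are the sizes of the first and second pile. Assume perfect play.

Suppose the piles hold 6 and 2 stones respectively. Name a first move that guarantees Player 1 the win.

Move to (3,2).

Label each position W (a win for the player to move) or L (a loss). A position with no legal move is L; any other position is W exactly when some move reaches an L, and L when every move reaches a W.
No move ever increases a pile, so every position that can arise here has a ≤ 6 and b ≤ 2; it is enough to label the cells with 0 ≤ a ≤ 6 and 0 ≤ b ≤ 2.
Every move lowers a or b (never raises either), so fill the grid row by row in increasing a, and left to right within a row: each cell's successors are then already labelled.
      b=0  b=1  b=2
a=0:    L    L    W
a=1:    L    W    W
a=2:    L    W    W
a=3:    W    W    L
a=4:    W    L    L
a=5:    W    L    W
a=6:    L    L    W
Cells with no legal move (terminal, hence L): (0,0), (0,1), (1,0), (2,0).
The remaining L cells, each justified by listing all of its moves:
(3,2): →(0,2)(W), (3,0)(W), (2,1)(W) — all W, so L
(4,1): →(1,1)(W), (3,0)(W) — all W, so L
(4,2): →(1,2)(W), (4,0)(W), (3,1)(W) — all W, so L
(5,1): →(2,1)(W), (4,0)(W) — all W, so L
(6,0): →(3,0)(W) only, which is W, so L
(6,1): →(3,1)(W), (5,0)(W) — all W, so L
Every other cell has at least one move into one of the L cells above, so it is W.
From (6,2), the L positions reachable in one move are: (3,2), (6,0), (5,1). Any move reaching one of these is winning.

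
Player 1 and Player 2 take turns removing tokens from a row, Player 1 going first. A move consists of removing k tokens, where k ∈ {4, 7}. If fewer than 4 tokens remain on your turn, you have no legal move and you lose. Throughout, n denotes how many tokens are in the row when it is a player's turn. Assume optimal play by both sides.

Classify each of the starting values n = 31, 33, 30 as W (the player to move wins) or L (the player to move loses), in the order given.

Work bottom-up. With no move the player to move loses. Otherwise the position is W if at least one move leads to an L position for the opponent, and L if every move leads to a W.
n=0: no move → L
n=1: no move → L
n=2: no move → L
n=3: no move → L
n=4: W (go to 0, an L position)
n=5: W (go to 1, an L position)
n=6: W (go to 2, an L position)
n=7: W (go to 3, an L position)
n=8: W (go to 1, an L position)
n=9: W (go to 2, an L position)
n=10: W (go to 3, an L position)
n=11: L (options 7(W), 4(W) are all W)
n=12: L (options 8(W), 5(W) are all W)
n=13: L (options 9(W), 6(W) are all W)
n=14: L (options 10(W), 7(W) are all W)
n=15: W (go to 11, an L position)
n=16: W (go to 12, an L position)
n=17: W (go to 13, an L position)
n=18: W (go to 14, an L position)
n=19: W (go to 12, an L position)
n=20: W (go to 13, an L position)
n=21: W (go to 14, an L position)
n=22: L (options 18(W), 15(W) are all W)
n=23: L (options 19(W), 16(W) are all W)
n=24: L (options 20(W), 17(W) are all W)
n=25: L (options 21(W), 18(W) are all W)
n=26: W (go to 22, an L position)
n=27: W (go to 23, an L position)
n=28: W (go to 24, an L position)
n=29: W (go to 25, an L position)
n=30: W (go to 23, an L position)
n=31: W (go to 24, an L position)
n=32: W (go to 25, an L position)
n=33: L (options 29(W), 26(W) are all W)

31: W, 33: L, 30: W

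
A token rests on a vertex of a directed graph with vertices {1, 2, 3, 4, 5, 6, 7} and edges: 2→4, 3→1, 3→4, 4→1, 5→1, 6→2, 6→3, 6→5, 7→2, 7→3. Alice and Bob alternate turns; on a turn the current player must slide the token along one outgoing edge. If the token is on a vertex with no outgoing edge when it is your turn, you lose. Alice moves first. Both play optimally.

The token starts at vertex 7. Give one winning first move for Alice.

Use the standard recursion: the mover loses at a terminal position; elsewhere, the mover wins exactly when some move hands the opponent an L position.
Every edge goes from a vertex to one that appears earlier in the order 1, 4, 3, 5, 2, 6, 7, so processing vertices in that order labels each vertex after all of its successors.
1: no outgoing edge → L
4: reaches L-position 1 → W
3: reaches L-position 1 → W
5: reaches L-position 1 → W
2: only reaches 4(W), which is W → L
6: reaches L-position 2 → W
7: reaches L-position 2 → W
From 7, the L positions reachable in one move are: 2.

Move to 2.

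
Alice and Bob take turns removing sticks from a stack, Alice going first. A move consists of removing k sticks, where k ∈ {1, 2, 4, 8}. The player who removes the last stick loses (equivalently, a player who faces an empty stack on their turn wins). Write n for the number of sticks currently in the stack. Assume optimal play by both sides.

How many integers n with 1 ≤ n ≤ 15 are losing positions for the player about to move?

5

Build the W/L table. Terminal = W. A non-terminal position is W if it has a move to some L; otherwise it is L.
n=0: no move; the opponent has just taken the last stick and therefore loses → W
n=1: L (sole option 0(W) is W)
n=2: W (go to 1, an L position)
n=3: W (go to 1, an L position)
n=4: L (options 3(W), 2(W), 0(W) are all W)
n=5: W (go to 4, an L position)
n=6: W (go to 4, an L position)
n=7: L (options 6(W), 5(W), 3(W) are all W)
n=8: W (go to 7, an L position)
n=9: W (go to 7, an L position)
n=10: L (options 9(W), 8(W), 6(W), 2(W) are all W)
n=11: W (go to 10, an L position)
n=12: W (go to 10, an L position)
n=13: L (options 12(W), 11(W), 9(W), 5(W) are all W)
n=14: W (go to 13, an L position)
n=15: W (go to 13, an L position)
L entries with 1 ≤ n ≤ 15 (the range starts at n=1): n = 1, 4, 7, 10, 13; that makes 5.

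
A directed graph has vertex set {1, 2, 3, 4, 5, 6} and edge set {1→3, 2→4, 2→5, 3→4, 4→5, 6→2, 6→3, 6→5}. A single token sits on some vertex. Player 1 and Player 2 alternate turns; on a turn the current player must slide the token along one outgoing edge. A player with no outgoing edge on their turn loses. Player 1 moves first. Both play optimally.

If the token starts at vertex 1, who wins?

Compute win/loss labels from the base case upward. A position with no move is L. Any other position is W if it can reach an L in one move, else L.
Every edge goes from a vertex to one that appears earlier in the order 5, 4, 2, 3, 1, 6, so processing vertices in that order labels each vertex after all of its successors.
5: no outgoing edge → L
4: →5(L), so W
2: →5(L), so W
3: →4(W) only, which is W, so L
1: →3(L), so W
6: →3(L), so W
From 1 Player 1 can move to 3, reaching an L position.

Player 1 wins.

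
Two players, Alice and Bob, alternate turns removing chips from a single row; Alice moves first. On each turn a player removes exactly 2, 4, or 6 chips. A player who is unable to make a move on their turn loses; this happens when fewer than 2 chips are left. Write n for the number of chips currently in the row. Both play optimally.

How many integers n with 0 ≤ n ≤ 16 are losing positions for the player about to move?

Compute win/loss labels from the base case upward. A position with no move is L. Any other position is W if it can reach an L in one move, else L.
n=0: no move → L
n=1: no move → L
n=2: →0(L), so W
n=3: →1(L), so W
n=4: →0(L), so W
n=5: →1(L), so W
n=6: →0(L), so W
n=7: →1(L), so W
n=8: →6(W), 4(W), 2(W) — all W, so L
n=9: →7(W), 5(W), 3(W) — all W, so L
n=10: →8(L), so W
n=11: →9(L), so W
n=12: →8(L), so W
n=13: →9(L), so W
n=14: →8(L), so W
n=15: →9(L), so W
n=16: →14(W), 12(W), 10(W) — all W, so L
L entries with 0 ≤ n ≤ 16: n = 0, 1, 8, 9, 16; that makes 5.

5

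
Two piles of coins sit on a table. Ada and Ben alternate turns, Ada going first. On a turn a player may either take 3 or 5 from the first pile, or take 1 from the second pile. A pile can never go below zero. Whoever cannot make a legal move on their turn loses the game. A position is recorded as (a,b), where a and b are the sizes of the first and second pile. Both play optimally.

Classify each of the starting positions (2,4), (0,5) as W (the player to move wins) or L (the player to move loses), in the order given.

Work bottom-up. With no move the player to move loses. Otherwise the position is W if at least one move leads to an L position for the opponent, and L if every move leads to a W.
No move ever increases a pile, so every position that can arise here has a ≤ 2 and b ≤ 5; it is enough to label the cells with 0 ≤ a ≤ 2 and 0 ≤ b ≤ 5.
Every move lowers a or b (never raises either), so fill the grid row by row in increasing a, and left to right within a row: each cell's successors are then already labelled.
      b=0  b=1  b=2  b=3  b=4  b=5
a=0:    L    W    L    W    L    W
a=1:    L    W    L    W    L    W
a=2:    L    W    L    W    L    W
Cells with no legal move (terminal, hence L): (0,0), (1,0), (2,0).
The remaining L cells, each justified by listing all of its moves:
(0,2): →(0,1)(W) only, which is W, so L
(0,4): →(0,3)(W) only, which is W, so L
(1,2): →(1,1)(W) only, which is W, so L
(1,4): →(1,3)(W) only, which is W, so L
(2,2): →(2,1)(W) only, which is W, so L
(2,4): →(2,3)(W) only, which is W, so L
Every other cell has at least one move into one of the L cells above, so it is W.
(2,4): one of the L cells justified above, so L
(0,5): the move to (0,4) reaches an L cell, so W

(2,4): L, (0,5): W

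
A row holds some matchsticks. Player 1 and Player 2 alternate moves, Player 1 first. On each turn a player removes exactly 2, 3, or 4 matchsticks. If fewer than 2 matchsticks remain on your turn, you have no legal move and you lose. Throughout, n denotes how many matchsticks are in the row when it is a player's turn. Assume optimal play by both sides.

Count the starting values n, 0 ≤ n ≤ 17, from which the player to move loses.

Classify positions by backward induction: terminal positions (no move available) are L. From any other position, the mover wins iff some move reaches an L.
n=0: no move → L
n=1: no move → L
n=2: W (go to 0, an L position)
n=3: W (go to 1, an L position)
n=4: W (go to 1, an L position)
n=5: W (go to 1, an L position)
n=6: L (options 4(W), 3(W), 2(W) are all W)
n=7: L (options 5(W), 4(W), 3(W) are all W)
n=8: W (go to 6, an L position)
n=9: W (go to 7, an L position)
n=10: W (go to 7, an L position)
n=11: W (go to 7, an L position)
n=12: L (options 10(W), 9(W), 8(W) are all W)
n=13: L (options 11(W), 10(W), 9(W) are all W)
n=14: W (go to 12, an L position)
n=15: W (go to 13, an L position)
n=16: W (go to 13, an L position)
n=17: W (go to 13, an L position)
L entries with 0 ≤ n ≤ 17: n = 0, 1, 6, 7, 12, 13; that makes 6.

6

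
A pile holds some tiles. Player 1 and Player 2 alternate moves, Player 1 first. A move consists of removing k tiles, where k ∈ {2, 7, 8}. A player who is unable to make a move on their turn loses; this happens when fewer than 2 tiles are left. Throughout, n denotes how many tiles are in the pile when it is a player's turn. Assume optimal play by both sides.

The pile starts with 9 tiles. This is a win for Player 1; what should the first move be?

Remove 8, leaving 1.

Work bottom-up. With no move the player to move loses. Otherwise the position is W if at least one move leads to an L position for the opponent, and L if every move leads to a W.
n=0: no move → L
n=1: no move → L
n=2: can move to 0, which is L ⇒ W
n=3: can move to 1, which is L ⇒ W
n=4: the only move is to 2(W), a W ⇒ L
n=5: the only move is to 3(W), a W ⇒ L
n=6: can move to 4, which is L ⇒ W
n=7: can move to 5, which is L ⇒ W
n=8: can move to 1, which is L ⇒ W
n=9: can move to 1, which is L ⇒ W
From 9, the L positions reachable in one move are: 1.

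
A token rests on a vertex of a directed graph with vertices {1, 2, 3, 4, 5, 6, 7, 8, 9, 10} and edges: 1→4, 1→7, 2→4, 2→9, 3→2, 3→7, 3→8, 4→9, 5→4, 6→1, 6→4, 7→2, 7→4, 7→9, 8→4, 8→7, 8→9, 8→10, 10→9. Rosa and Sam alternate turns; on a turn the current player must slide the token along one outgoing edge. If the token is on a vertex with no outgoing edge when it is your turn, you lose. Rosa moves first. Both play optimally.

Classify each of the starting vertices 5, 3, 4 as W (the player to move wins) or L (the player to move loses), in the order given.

Positions with no move are L. A position that does have a move is losing for the player to move precisely when every available move leads to a winning position for the opponent. Fill in the labels:
Every edge goes from a vertex to one that appears earlier in the order 9, 4, 5, 2, 10, 7, 8, 3, 1, 6, so processing vertices in that order labels each vertex after all of its successors.
9: no outgoing edge → L
4: reaches L-position 9 → W
5: only reaches 4(W), which is W → L
2: reaches L-position 9 → W
10: reaches L-position 9 → W
7: reaches L-position 9 → W
8: reaches L-position 9 → W
3: only reaches 8(W), 7(W), 2(W), all W → L
1: only reaches 7(W), 4(W), all W → L
6: reaches L-position 1 → W

5: L, 3: L, 4: W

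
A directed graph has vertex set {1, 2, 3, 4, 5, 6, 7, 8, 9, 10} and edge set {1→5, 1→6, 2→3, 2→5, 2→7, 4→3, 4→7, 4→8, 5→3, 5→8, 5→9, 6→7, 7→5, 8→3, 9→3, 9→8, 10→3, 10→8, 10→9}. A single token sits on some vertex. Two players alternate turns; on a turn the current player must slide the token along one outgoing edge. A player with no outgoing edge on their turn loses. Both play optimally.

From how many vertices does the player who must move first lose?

3

Compute win/loss labels from the base case upward. A position with no move is L. Any other position is W if it can reach an L in one move, else L.
Every edge goes from a vertex to one that appears earlier in the order 3, 8, 9, 5, 7, 10, 4, 6, 1, 2, so processing vertices in that order labels each vertex after all of its successors.
3: no outgoing edge → L
8: reaches L-position 3 → W
9: reaches L-position 3 → W
5: reaches L-position 3 → W
7: only reaches 5(W), which is W → L
10: reaches L-position 3 → W
4: reaches L-position 7 → W
6: reaches L-position 7 → W
1: only reaches 6(W), 5(W), all W → L
2: reaches L-position 7 → W
The L vertices are 1, 3, 7; that is 3 in all.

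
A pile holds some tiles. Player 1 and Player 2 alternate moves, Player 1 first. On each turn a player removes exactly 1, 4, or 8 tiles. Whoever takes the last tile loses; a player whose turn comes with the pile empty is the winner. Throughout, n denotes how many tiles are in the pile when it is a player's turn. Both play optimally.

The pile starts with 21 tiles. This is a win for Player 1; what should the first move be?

Use the standard recursion: the mover wins at a terminal position; elsewhere, the mover wins exactly when some move hands the opponent an L position.
n=0: no move; the opponent has just taken the last tile and therefore loses → W
n=1: →0(W) only, which is W, so L
n=2: →1(L), so W
n=3: →2(W) only, which is W, so L
n=4: →3(L), so W
n=5: →1(L), so W
n=6: →5(W), 2(W) — all W, so L
n=7: →6(L), so W
n=8: →7(W), 4(W), 0(W) — all W, so L
n=9: →8(L), so W
n=10: →6(L), so W
n=11: →3(L), so W
n=12: →8(L), so W
n=13: →12(W), 9(W), 5(W) — all W, so L
n=14: →13(L), so W
n=15: →14(W), 11(W), 7(W) — all W, so L
n=16: →15(L), so W
n=17: →13(L), so W
n=18: →17(W), 14(W), 10(W) — all W, so L
n=19: →18(L), so W
n=20: →19(W), 16(W), 12(W) — all W, so L
n=21: →20(L), so W
From 21, the L positions reachable in one move are: 20, 13. Any move reaching one of these is winning.

Remove 1, leaving 20.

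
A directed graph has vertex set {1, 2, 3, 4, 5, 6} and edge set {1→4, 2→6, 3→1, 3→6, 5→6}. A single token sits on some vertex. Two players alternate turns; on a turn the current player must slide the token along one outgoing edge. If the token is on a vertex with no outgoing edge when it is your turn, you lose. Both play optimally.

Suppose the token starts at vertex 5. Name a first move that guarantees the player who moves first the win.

Move to 6.

Positions with no move are L. A position that does have a move is losing for the player to move precisely when every available move leads to a winning position for the opponent. Fill in the labels:
Every edge goes from a vertex to one that appears earlier in the order 4, 6, 1, 3, 5, 2, so processing vertices in that order labels each vertex after all of its successors.
4: no outgoing edge → L
6: no outgoing edge → L
1: →4(L), so W
3: →6(L), so W
5: →6(L), so W
2: →6(L), so W
From 5, the L positions reachable in one move are: 6.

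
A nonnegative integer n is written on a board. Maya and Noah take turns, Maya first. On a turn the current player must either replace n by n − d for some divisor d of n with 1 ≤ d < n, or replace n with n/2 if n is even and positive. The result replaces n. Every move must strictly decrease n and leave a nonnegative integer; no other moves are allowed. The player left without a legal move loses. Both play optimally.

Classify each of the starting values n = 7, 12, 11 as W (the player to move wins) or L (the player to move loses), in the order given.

Label each position W (a win for the player to move) or L (a loss). A position with no legal move is L; any other position is W exactly when some move reaches an L, and L when every move reaches a W.
n=0: no move → L
n=1: no move → L
n=2: can move to 1, which is L ⇒ W
n=3: the only move is to 2(W), a W ⇒ L
n=4: can move to 3, which is L ⇒ W
n=5: the only move is to 4(W), a W ⇒ L
n=6: can move to 3, which is L ⇒ W
n=7: the only move is to 6(W), a W ⇒ L
n=8: can move to 7, which is L ⇒ W
n=9: moves to 6(W), 8(W); every one is W ⇒ L
n=10: can move to 5, which is L ⇒ W
n=11: the only move is to 10(W), a W ⇒ L
n=12: can move to 9, which is L ⇒ W

7: L, 12: W, 11: L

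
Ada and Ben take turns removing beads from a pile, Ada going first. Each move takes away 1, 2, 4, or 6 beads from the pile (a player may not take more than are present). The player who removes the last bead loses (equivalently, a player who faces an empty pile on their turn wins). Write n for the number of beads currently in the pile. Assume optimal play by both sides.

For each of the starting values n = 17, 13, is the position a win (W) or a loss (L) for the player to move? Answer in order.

Label each position W (a win for the player to move) or L (a loss). A position with no legal move is W; any other position is W exactly when some move reaches an L, and L when every move reaches a W.
n=0: no move; the opponent has just taken the last bead and therefore loses → W
n=1: L (sole option 0(W) is W)
n=2: W (go to 1, an L position)
n=3: W (go to 1, an L position)
n=4: L (options 3(W), 2(W), 0(W) are all W)
n=5: W (go to 4, an L position)
n=6: W (go to 4, an L position)
n=7: W (go to 1, an L position)
n=8: W (go to 4, an L position)
n=9: L (options 8(W), 7(W), 5(W), 3(W) are all W)
n=10: W (go to 9, an L position)
n=11: W (go to 9, an L position)
n=12: L (options 11(W), 10(W), 8(W), 6(W) are all W)
n=13: W (go to 12, an L position)
n=14: W (go to 12, an L position)
n=15: W (go to 9, an L position)
n=16: W (go to 12, an L position)
n=17: L (options 16(W), 15(W), 13(W), 11(W) are all W)

17: L, 13: W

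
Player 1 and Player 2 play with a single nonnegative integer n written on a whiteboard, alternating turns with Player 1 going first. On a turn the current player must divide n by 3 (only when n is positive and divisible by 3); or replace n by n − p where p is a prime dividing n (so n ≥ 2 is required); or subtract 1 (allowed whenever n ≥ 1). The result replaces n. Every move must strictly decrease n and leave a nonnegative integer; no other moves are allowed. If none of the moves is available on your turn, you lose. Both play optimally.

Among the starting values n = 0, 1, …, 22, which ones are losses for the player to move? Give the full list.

0, 4, 8, 14, 18, 22

Positions with no move are L. A position that does have a move is losing for the player to move precisely when every available move leads to a winning position for the opponent. Fill in the labels:
n=0: no move → L
n=1: W (go to 0, an L position)
n=2: W (go to 0, an L position)
n=3: W (go to 0, an L position)
n=4: L (options 2(W), 3(W) are all W)
n=5: W (go to 0, an L position)
n=6: W (go to 4, an L position)
n=7: W (go to 0, an L position)
n=8: L (options 6(W), 7(W) are all W)
n=9: W (go to 8, an L position)
n=10: W (go to 8, an L position)
n=11: W (go to 0, an L position)
n=12: W (go to 4, an L position)
n=13: W (go to 0, an L position)
n=14: L (options 7(W), 12(W), 13(W) are all W)
n=15: W (go to 14, an L position)
n=16: W (go to 14, an L position)
n=17: W (go to 0, an L position)
n=18: L (options 6(W), 15(W), 16(W), 17(W) are all W)
n=19: W (go to 0, an L position)
n=20: W (go to 18, an L position)
n=21: W (go to 14, an L position)
n=22: L (options 11(W), 20(W), 21(W) are all W)
Reading off the rows marked L gives the requested list; there are 6 such values of n.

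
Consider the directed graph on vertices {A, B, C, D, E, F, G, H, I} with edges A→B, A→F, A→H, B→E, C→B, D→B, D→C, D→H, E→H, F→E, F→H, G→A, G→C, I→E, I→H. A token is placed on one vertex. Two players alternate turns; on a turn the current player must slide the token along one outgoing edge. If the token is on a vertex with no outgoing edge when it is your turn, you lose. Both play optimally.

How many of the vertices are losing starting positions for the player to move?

Positions with no move are L. A position that does have a move is losing for the player to move precisely when every available move leads to a winning position for the opponent. Fill in the labels:
Every edge goes from a vertex to one that appears earlier in the order H, E, B, C, F, D, I, A, G, so processing vertices in that order labels each vertex after all of its successors.
H: no outgoing edge → L
E: W (go to H, an L position)
B: L (sole option E(W) is W)
C: W (go to B, an L position)
F: W (go to H, an L position)
D: W (go to B, an L position)
I: W (go to H, an L position)
A: W (go to B, an L position)
G: L (options A(W), C(W) are all W)
The L vertices are B, G, H; that is 3 in all.

3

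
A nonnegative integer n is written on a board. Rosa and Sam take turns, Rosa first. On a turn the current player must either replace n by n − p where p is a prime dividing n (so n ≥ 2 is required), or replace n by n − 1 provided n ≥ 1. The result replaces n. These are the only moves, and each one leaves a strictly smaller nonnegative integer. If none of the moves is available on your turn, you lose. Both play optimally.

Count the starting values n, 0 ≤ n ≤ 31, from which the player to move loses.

8

Positions with no move are L. A position that does have a move is losing for the player to move precisely when every available move leads to a winning position for the opponent. Fill in the labels:
n=0: no move → L
n=1: can move to 0, which is L ⇒ W
n=2: can move to 0, which is L ⇒ W
n=3: can move to 0, which is L ⇒ W
n=4: moves to 2(W), 3(W); every one is W ⇒ L
n=5: can move to 0, which is L ⇒ W
n=6: can move to 4, which is L ⇒ W
n=7: can move to 0, which is L ⇒ W
n=8: moves to 6(W), 7(W); every one is W ⇒ L
n=9: can move to 8, which is L ⇒ W
n=10: can move to 8, which is L ⇒ W
n=11: can move to 0, which is L ⇒ W
n=12: moves to 9(W), 10(W), 11(W); every one is W ⇒ L
n=13: can move to 0, which is L ⇒ W
n=14: can move to 12, which is L ⇒ W
n=15: can move to 12, which is L ⇒ W
n=16: moves to 14(W), 15(W); every one is W ⇒ L
n=17: can move to 0, which is L ⇒ W
n=18: can move to 16, which is L ⇒ W
n=19: can move to 0, which is L ⇒ W
n=20: moves to 15(W), 18(W), 19(W); every one is W ⇒ L
n=21: can move to 20, which is L ⇒ W
n=22: can move to 20, which is L ⇒ W
n=23: can move to 0, which is L ⇒ W
n=24: moves to 21(W), 22(W), 23(W); every one is W ⇒ L
n=25: can move to 20, which is L ⇒ W
n=26: can move to 24, which is L ⇒ W
n=27: can move to 24, which is L ⇒ W
n=28: moves to 21(W), 26(W), 27(W); every one is W ⇒ L
n=29: can move to 0, which is L ⇒ W
n=30: can move to 28, which is L ⇒ W
n=31: can move to 0, which is L ⇒ W
L entries with 0 ≤ n ≤ 31: n = 0, 4, 8, 12, 16, 20, 24, 28; that makes 8.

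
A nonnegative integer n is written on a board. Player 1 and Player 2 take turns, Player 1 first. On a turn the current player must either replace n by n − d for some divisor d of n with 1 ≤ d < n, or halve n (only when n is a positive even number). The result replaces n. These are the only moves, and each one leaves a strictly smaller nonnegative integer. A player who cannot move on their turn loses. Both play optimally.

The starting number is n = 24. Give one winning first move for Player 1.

Move to 21.

Classify positions by backward induction: terminal positions (no move available) are L. From any other position, the mover wins iff some move reaches an L.
n=0: no move → L
n=1: no move → L
n=2: reaches L-position 1 → W
n=3: only reaches 2(W), which is W → L
n=4: reaches L-position 3 → W
n=5: only reaches 4(W), which is W → L
n=6: reaches L-position 3 → W
n=7: only reaches 6(W), which is W → L
n=8: reaches L-position 7 → W
n=9: only reaches 6(W), 8(W), all W → L
n=10: reaches L-position 5 → W
n=11: only reaches 10(W), which is W → L
n=12: reaches L-position 9 → W
n=13: only reaches 12(W), which is W → L
n=14: reaches L-position 7 → W
n=15: only reaches 10(W), 12(W), 14(W), all W → L
n=16: reaches L-position 15 → W
n=17: only reaches 16(W), which is W → L
n=18: reaches L-position 9 → W
n=19: only reaches 18(W), which is W → L
n=20: reaches L-position 15 → W
n=21: only reaches 14(W), 18(W), 20(W), all W → L
n=22: reaches L-position 11 → W
n=23: only reaches 22(W), which is W → L
n=24: reaches L-position 21 → W
From 24, the L positions reachable in one move are: 21, 23. Any move reaching one of these is winning.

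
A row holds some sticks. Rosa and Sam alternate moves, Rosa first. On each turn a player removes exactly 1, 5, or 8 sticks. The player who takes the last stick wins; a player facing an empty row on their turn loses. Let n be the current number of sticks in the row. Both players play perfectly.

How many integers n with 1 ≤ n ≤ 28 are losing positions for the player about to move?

Classify positions by backward induction: terminal positions (no move available) are L. From any other position, the mover wins iff some move reaches an L.
n=0: no move → L
n=1: W (go to 0, an L position)
n=2: L (sole option 1(W) is W)
n=3: W (go to 2, an L position)
n=4: L (sole option 3(W) is W)
n=5: W (go to 4, an L position)
n=6: L (options 5(W), 1(W) are all W)
n=7: W (go to 6, an L position)
n=8: W (go to 0, an L position)
n=9: W (go to 4, an L position)
n=10: W (go to 2, an L position)
n=11: W (go to 6, an L position)
n=12: W (go to 4, an L position)
n=13: L (options 12(W), 8(W), 5(W) are all W)
n=14: W (go to 13, an L position)
n=15: L (options 14(W), 10(W), 7(W) are all W)
n=16: W (go to 15, an L position)
n=17: L (options 16(W), 12(W), 9(W) are all W)
n=18: W (go to 17, an L position)
n=19: L (options 18(W), 14(W), 11(W) are all W)
n=20: W (go to 19, an L position)
n=21: W (go to 13, an L position)
n=22: W (go to 17, an L position)
n=23: W (go to 15, an L position)
n=24: W (go to 19, an L position)
n=25: W (go to 17, an L position)
n=26: L (options 25(W), 21(W), 18(W) are all W)
n=27: W (go to 26, an L position)
n=28: L (options 27(W), 23(W), 20(W) are all W)
L entries with 1 ≤ n ≤ 28 (n=0 is outside the asked range and is not counted): n = 2, 4, 6, 13, 15, 17, 19, 26, 28; that makes 9.

9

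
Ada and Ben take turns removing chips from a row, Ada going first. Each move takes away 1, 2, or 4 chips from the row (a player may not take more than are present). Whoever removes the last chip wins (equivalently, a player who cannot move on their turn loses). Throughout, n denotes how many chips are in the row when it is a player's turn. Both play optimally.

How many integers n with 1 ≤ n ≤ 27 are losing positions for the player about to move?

9

Positions with no move are L. A position that does have a move is losing for the player to move precisely when every available move leads to a winning position for the opponent. Fill in the labels:
n=0: no move → L
n=1: can move to 0, which is L ⇒ W
n=2: can move to 0, which is L ⇒ W
n=3: moves to 2(W), 1(W); every one is W ⇒ L
n=4: can move to 3, which is L ⇒ W
n=5: can move to 3, which is L ⇒ W
n=6: moves to 5(W), 4(W), 2(W); every one is W ⇒ L
n=7: can move to 6, which is L ⇒ W
n=8: can move to 6, which is L ⇒ W
n=9: moves to 8(W), 7(W), 5(W); every one is W ⇒ L
n=10: can move to 9, which is L ⇒ W
n=11: can move to 9, which is L ⇒ W
n=12: moves to 11(W), 10(W), 8(W); every one is W ⇒ L
n=13: can move to 12, which is L ⇒ W
n=14: can move to 12, which is L ⇒ W
n=15: moves to 14(W), 13(W), 11(W); every one is W ⇒ L
n=16: can move to 15, which is L ⇒ W
n=17: can move to 15, which is L ⇒ W
n=18: moves to 17(W), 16(W), 14(W); every one is W ⇒ L
n=19: can move to 18, which is L ⇒ W
n=20: can move to 18, which is L ⇒ W
n=21: moves to 20(W), 19(W), 17(W); every one is W ⇒ L
n=22: can move to 21, which is L ⇒ W
n=23: can move to 21, which is L ⇒ W
n=24: moves to 23(W), 22(W), 20(W); every one is W ⇒ L
n=25: can move to 24, which is L ⇒ W
n=26: can move to 24, which is L ⇒ W
n=27: moves to 26(W), 25(W), 23(W); every one is W ⇒ L
L entries with 1 ≤ n ≤ 27 (n=0 is outside the asked range and is not counted): n = 3, 6, 9, 12, 15, 18, 21, 24, 27; that makes 9.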